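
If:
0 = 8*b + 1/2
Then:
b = -1/16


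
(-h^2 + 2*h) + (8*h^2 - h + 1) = 7*h^2 + h + 1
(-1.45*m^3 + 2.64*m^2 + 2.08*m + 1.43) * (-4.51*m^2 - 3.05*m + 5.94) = 6.5395*m^5 - 7.4839*m^4 - 26.0458*m^3 + 2.8883*m^2 + 7.9937*m + 8.4942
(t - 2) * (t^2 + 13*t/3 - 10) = t^3 + 7*t^2/3 - 56*t/3 + 20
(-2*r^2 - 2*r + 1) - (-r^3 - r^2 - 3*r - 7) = r^3 - r^2 + r + 8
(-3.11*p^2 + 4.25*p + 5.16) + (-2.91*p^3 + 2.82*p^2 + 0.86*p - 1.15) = -2.91*p^3 - 0.29*p^2 + 5.11*p + 4.01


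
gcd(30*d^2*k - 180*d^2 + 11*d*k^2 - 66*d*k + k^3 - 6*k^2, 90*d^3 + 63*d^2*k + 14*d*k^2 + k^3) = 30*d^2 + 11*d*k + k^2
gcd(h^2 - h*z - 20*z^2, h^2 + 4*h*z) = h + 4*z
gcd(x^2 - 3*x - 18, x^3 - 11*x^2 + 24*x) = 1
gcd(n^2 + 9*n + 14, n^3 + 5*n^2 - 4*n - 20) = n + 2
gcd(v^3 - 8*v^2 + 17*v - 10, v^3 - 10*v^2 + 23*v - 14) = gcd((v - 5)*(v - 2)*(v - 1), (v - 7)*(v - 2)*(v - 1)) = v^2 - 3*v + 2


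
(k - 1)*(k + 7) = k^2 + 6*k - 7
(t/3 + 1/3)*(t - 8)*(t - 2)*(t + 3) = t^4/3 - 2*t^3 - 7*t^2 + 34*t/3 + 16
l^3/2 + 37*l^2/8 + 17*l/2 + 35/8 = (l/2 + 1/2)*(l + 5/4)*(l + 7)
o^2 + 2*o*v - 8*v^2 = (o - 2*v)*(o + 4*v)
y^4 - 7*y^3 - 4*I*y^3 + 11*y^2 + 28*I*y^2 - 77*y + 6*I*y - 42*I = (y - 7)*(y - 6*I)*(y + I)^2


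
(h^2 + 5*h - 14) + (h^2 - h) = 2*h^2 + 4*h - 14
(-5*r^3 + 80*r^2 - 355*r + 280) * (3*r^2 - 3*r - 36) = -15*r^5 + 255*r^4 - 1125*r^3 - 975*r^2 + 11940*r - 10080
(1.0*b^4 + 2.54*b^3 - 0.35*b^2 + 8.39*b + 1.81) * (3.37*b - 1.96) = 3.37*b^5 + 6.5998*b^4 - 6.1579*b^3 + 28.9603*b^2 - 10.3447*b - 3.5476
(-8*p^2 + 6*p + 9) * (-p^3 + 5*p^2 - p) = 8*p^5 - 46*p^4 + 29*p^3 + 39*p^2 - 9*p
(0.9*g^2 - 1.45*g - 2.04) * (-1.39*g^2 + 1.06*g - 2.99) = -1.251*g^4 + 2.9695*g^3 - 1.3924*g^2 + 2.1731*g + 6.0996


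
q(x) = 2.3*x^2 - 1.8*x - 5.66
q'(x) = 4.6*x - 1.8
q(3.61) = 17.82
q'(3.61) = 14.81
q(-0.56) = -3.93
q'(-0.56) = -4.38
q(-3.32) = 25.67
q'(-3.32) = -17.07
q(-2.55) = 13.89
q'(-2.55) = -13.53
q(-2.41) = 12.04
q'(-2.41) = -12.89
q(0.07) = -5.77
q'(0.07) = -1.48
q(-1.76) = 4.63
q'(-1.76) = -9.90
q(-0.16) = -5.31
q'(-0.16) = -2.54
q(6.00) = 66.34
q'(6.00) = 25.80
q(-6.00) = 87.94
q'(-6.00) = -29.40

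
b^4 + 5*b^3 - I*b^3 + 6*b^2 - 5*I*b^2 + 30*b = b*(b + 5)*(b - 3*I)*(b + 2*I)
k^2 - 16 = (k - 4)*(k + 4)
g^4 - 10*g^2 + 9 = (g - 3)*(g - 1)*(g + 1)*(g + 3)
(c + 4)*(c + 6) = c^2 + 10*c + 24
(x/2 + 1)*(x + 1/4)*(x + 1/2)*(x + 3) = x^4/2 + 23*x^3/8 + 79*x^2/16 + 41*x/16 + 3/8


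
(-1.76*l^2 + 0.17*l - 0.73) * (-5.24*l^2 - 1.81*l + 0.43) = 9.2224*l^4 + 2.2948*l^3 + 2.7607*l^2 + 1.3944*l - 0.3139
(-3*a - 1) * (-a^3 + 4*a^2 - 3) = 3*a^4 - 11*a^3 - 4*a^2 + 9*a + 3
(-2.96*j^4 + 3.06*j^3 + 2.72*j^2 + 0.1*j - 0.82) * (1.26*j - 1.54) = -3.7296*j^5 + 8.414*j^4 - 1.2852*j^3 - 4.0628*j^2 - 1.1872*j + 1.2628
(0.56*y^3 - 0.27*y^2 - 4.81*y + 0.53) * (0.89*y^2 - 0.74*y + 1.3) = 0.4984*y^5 - 0.6547*y^4 - 3.3531*y^3 + 3.6801*y^2 - 6.6452*y + 0.689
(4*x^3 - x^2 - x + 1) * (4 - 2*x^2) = -8*x^5 + 2*x^4 + 18*x^3 - 6*x^2 - 4*x + 4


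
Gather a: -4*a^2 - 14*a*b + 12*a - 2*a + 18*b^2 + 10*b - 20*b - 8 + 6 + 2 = -4*a^2 + a*(10 - 14*b) + 18*b^2 - 10*b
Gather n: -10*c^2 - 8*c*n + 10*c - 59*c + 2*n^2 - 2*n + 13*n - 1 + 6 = -10*c^2 - 49*c + 2*n^2 + n*(11 - 8*c) + 5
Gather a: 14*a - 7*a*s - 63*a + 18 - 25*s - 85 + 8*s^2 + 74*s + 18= a*(-7*s - 49) + 8*s^2 + 49*s - 49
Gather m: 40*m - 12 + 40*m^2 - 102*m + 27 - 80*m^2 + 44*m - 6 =-40*m^2 - 18*m + 9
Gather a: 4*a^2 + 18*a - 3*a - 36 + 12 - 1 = 4*a^2 + 15*a - 25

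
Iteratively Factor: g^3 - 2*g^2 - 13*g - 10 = (g + 2)*(g^2 - 4*g - 5) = (g + 1)*(g + 2)*(g - 5)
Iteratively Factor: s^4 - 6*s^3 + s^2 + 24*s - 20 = (s - 5)*(s^3 - s^2 - 4*s + 4) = (s - 5)*(s + 2)*(s^2 - 3*s + 2) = (s - 5)*(s - 2)*(s + 2)*(s - 1)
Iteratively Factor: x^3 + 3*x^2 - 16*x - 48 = (x - 4)*(x^2 + 7*x + 12) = (x - 4)*(x + 4)*(x + 3)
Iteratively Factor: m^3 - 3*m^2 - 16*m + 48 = (m - 4)*(m^2 + m - 12) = (m - 4)*(m + 4)*(m - 3)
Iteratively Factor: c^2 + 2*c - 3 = (c + 3)*(c - 1)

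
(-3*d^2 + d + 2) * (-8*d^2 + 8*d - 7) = 24*d^4 - 32*d^3 + 13*d^2 + 9*d - 14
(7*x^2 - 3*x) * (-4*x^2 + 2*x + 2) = -28*x^4 + 26*x^3 + 8*x^2 - 6*x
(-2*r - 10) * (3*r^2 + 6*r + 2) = -6*r^3 - 42*r^2 - 64*r - 20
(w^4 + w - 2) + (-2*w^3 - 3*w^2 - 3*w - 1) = w^4 - 2*w^3 - 3*w^2 - 2*w - 3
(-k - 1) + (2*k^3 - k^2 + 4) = 2*k^3 - k^2 - k + 3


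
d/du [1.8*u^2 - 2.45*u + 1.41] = 3.6*u - 2.45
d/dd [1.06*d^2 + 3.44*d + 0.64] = 2.12*d + 3.44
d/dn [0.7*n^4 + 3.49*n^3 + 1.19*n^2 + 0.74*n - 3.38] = 2.8*n^3 + 10.47*n^2 + 2.38*n + 0.74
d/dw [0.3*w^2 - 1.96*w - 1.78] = 0.6*w - 1.96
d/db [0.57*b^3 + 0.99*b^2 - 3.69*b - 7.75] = 1.71*b^2 + 1.98*b - 3.69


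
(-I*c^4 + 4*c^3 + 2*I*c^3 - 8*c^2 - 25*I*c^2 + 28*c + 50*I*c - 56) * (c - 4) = -I*c^5 + 4*c^4 + 6*I*c^4 - 24*c^3 - 33*I*c^3 + 60*c^2 + 150*I*c^2 - 168*c - 200*I*c + 224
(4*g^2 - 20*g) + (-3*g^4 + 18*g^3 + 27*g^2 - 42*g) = -3*g^4 + 18*g^3 + 31*g^2 - 62*g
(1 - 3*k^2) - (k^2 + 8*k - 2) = -4*k^2 - 8*k + 3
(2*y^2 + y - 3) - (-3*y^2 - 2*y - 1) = 5*y^2 + 3*y - 2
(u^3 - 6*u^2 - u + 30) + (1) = u^3 - 6*u^2 - u + 31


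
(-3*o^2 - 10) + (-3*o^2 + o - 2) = -6*o^2 + o - 12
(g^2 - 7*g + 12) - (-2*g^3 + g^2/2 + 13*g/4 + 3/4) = 2*g^3 + g^2/2 - 41*g/4 + 45/4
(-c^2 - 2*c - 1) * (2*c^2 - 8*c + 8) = -2*c^4 + 4*c^3 + 6*c^2 - 8*c - 8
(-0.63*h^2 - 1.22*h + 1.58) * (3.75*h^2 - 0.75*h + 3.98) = -2.3625*h^4 - 4.1025*h^3 + 4.3326*h^2 - 6.0406*h + 6.2884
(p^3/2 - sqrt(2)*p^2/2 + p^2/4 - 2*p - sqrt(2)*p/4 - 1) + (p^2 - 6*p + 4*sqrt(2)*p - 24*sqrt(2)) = p^3/2 - sqrt(2)*p^2/2 + 5*p^2/4 - 8*p + 15*sqrt(2)*p/4 - 24*sqrt(2) - 1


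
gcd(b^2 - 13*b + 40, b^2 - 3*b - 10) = b - 5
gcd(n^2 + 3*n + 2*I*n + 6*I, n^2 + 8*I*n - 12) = n + 2*I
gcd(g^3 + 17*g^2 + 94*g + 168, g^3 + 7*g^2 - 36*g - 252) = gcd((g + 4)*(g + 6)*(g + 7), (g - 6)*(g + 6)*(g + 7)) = g^2 + 13*g + 42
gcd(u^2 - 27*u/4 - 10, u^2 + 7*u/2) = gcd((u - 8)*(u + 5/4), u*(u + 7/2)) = 1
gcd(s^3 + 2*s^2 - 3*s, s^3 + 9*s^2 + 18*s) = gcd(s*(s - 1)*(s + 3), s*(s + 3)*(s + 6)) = s^2 + 3*s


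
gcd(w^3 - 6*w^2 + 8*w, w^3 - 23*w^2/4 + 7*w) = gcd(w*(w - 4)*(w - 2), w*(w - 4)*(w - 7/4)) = w^2 - 4*w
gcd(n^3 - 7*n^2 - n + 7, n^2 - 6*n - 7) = n^2 - 6*n - 7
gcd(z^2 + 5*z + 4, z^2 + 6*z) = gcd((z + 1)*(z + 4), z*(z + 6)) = 1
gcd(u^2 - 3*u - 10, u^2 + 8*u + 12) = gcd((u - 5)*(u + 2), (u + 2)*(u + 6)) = u + 2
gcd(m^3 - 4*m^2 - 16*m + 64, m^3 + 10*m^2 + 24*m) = m + 4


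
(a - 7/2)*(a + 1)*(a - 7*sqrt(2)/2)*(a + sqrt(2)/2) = a^4 - 3*sqrt(2)*a^3 - 5*a^3/2 - 7*a^2 + 15*sqrt(2)*a^2/2 + 35*a/4 + 21*sqrt(2)*a/2 + 49/4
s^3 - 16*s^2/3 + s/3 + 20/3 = (s - 5)*(s - 4/3)*(s + 1)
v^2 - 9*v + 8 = (v - 8)*(v - 1)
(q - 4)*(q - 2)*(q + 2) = q^3 - 4*q^2 - 4*q + 16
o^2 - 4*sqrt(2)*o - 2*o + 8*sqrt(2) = (o - 2)*(o - 4*sqrt(2))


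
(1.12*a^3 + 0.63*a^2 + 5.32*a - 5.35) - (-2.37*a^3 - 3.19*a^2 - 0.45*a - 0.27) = 3.49*a^3 + 3.82*a^2 + 5.77*a - 5.08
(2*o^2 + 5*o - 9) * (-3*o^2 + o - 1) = -6*o^4 - 13*o^3 + 30*o^2 - 14*o + 9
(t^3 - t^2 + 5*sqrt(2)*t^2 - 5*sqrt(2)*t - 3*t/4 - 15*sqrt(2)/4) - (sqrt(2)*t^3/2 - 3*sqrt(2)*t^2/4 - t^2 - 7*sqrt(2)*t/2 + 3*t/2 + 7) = -sqrt(2)*t^3/2 + t^3 + 23*sqrt(2)*t^2/4 - 9*t/4 - 3*sqrt(2)*t/2 - 7 - 15*sqrt(2)/4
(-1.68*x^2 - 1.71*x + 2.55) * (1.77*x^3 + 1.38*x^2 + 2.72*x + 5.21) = -2.9736*x^5 - 5.3451*x^4 - 2.4159*x^3 - 9.885*x^2 - 1.9731*x + 13.2855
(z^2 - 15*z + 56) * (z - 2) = z^3 - 17*z^2 + 86*z - 112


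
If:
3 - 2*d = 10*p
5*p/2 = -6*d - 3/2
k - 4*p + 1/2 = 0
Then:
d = -9/22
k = 113/110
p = 21/55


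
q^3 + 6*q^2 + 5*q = q*(q + 1)*(q + 5)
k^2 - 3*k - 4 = (k - 4)*(k + 1)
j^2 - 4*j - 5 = (j - 5)*(j + 1)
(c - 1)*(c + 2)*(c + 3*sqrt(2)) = c^3 + c^2 + 3*sqrt(2)*c^2 - 2*c + 3*sqrt(2)*c - 6*sqrt(2)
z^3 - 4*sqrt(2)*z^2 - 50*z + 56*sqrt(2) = (z - 7*sqrt(2))*(z - sqrt(2))*(z + 4*sqrt(2))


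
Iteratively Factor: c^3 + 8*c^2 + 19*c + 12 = (c + 3)*(c^2 + 5*c + 4) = (c + 3)*(c + 4)*(c + 1)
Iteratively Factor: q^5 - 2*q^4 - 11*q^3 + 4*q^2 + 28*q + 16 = (q - 4)*(q^4 + 2*q^3 - 3*q^2 - 8*q - 4) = (q - 4)*(q + 1)*(q^3 + q^2 - 4*q - 4) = (q - 4)*(q + 1)*(q + 2)*(q^2 - q - 2) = (q - 4)*(q + 1)^2*(q + 2)*(q - 2)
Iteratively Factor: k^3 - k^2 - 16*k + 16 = (k - 1)*(k^2 - 16) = (k - 4)*(k - 1)*(k + 4)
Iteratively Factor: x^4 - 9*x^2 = (x)*(x^3 - 9*x) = x^2*(x^2 - 9) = x^2*(x + 3)*(x - 3)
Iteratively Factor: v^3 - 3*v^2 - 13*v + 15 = (v + 3)*(v^2 - 6*v + 5) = (v - 5)*(v + 3)*(v - 1)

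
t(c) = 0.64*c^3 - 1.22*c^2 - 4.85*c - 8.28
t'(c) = 1.92*c^2 - 2.44*c - 4.85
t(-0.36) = -6.72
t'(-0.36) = -3.72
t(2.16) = -18.00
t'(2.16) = -1.16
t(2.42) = -18.09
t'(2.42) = 0.49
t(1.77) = -17.14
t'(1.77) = -3.15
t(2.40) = -18.10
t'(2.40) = 0.35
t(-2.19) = -10.23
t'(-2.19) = 9.70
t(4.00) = -6.24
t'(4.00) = 16.11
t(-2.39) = -12.39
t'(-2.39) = 11.95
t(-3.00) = -21.99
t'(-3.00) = 19.75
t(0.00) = -8.28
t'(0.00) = -4.85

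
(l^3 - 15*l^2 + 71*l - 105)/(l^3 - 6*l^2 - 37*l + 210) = (l - 3)/(l + 6)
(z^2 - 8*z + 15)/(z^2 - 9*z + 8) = (z^2 - 8*z + 15)/(z^2 - 9*z + 8)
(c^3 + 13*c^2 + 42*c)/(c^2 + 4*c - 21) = c*(c + 6)/(c - 3)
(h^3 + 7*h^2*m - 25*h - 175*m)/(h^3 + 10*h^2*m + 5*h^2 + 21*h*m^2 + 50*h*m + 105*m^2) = (h - 5)/(h + 3*m)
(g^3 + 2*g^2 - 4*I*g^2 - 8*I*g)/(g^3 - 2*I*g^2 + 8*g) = (g + 2)/(g + 2*I)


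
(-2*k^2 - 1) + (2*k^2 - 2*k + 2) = 1 - 2*k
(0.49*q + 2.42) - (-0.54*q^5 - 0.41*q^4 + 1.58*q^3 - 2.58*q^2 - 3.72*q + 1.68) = 0.54*q^5 + 0.41*q^4 - 1.58*q^3 + 2.58*q^2 + 4.21*q + 0.74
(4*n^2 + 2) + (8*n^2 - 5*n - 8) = 12*n^2 - 5*n - 6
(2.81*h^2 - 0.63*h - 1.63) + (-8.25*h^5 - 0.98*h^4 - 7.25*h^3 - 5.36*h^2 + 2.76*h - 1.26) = -8.25*h^5 - 0.98*h^4 - 7.25*h^3 - 2.55*h^2 + 2.13*h - 2.89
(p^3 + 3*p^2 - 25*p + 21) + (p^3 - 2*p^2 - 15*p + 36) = 2*p^3 + p^2 - 40*p + 57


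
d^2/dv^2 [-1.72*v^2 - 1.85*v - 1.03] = -3.44000000000000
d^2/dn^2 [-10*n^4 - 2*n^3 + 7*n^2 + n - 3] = -120*n^2 - 12*n + 14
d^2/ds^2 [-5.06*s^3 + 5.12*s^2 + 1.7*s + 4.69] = 10.24 - 30.36*s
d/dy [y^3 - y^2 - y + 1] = 3*y^2 - 2*y - 1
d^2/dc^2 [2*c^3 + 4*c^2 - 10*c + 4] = 12*c + 8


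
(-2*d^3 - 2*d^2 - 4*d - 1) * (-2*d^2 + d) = 4*d^5 + 2*d^4 + 6*d^3 - 2*d^2 - d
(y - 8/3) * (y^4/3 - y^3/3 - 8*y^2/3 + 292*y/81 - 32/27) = y^5/3 - 11*y^4/9 - 16*y^3/9 + 868*y^2/81 - 2624*y/243 + 256/81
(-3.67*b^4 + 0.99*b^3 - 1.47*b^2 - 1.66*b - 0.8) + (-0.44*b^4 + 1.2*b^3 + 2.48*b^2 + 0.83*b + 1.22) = -4.11*b^4 + 2.19*b^3 + 1.01*b^2 - 0.83*b + 0.42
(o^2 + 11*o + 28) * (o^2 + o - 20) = o^4 + 12*o^3 + 19*o^2 - 192*o - 560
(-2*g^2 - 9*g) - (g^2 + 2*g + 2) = -3*g^2 - 11*g - 2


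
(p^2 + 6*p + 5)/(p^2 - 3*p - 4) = (p + 5)/(p - 4)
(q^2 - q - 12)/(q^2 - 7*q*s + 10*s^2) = (q^2 - q - 12)/(q^2 - 7*q*s + 10*s^2)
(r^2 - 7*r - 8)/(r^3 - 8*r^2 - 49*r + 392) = (r + 1)/(r^2 - 49)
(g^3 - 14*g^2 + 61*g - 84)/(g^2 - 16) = (g^2 - 10*g + 21)/(g + 4)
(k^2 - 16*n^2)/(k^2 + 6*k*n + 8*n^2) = (k - 4*n)/(k + 2*n)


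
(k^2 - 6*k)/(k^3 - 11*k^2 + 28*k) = (k - 6)/(k^2 - 11*k + 28)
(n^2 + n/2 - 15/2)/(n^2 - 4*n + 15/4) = 2*(n + 3)/(2*n - 3)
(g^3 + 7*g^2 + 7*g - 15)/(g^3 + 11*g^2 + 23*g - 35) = (g + 3)/(g + 7)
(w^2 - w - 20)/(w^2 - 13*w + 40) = (w + 4)/(w - 8)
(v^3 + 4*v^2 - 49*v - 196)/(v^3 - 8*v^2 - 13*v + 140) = (v + 7)/(v - 5)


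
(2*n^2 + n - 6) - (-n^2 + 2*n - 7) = 3*n^2 - n + 1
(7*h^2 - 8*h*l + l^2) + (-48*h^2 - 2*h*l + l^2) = -41*h^2 - 10*h*l + 2*l^2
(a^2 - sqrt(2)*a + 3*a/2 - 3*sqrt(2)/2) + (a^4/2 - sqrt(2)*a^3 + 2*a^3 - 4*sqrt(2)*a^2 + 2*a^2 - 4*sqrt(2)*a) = a^4/2 - sqrt(2)*a^3 + 2*a^3 - 4*sqrt(2)*a^2 + 3*a^2 - 5*sqrt(2)*a + 3*a/2 - 3*sqrt(2)/2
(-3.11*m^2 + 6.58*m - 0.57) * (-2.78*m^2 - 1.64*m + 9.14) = 8.6458*m^4 - 13.192*m^3 - 37.632*m^2 + 61.076*m - 5.2098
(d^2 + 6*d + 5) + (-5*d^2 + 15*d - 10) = -4*d^2 + 21*d - 5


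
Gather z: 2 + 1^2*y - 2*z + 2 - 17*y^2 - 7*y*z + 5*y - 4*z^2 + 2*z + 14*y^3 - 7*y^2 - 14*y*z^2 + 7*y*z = 14*y^3 - 24*y^2 + 6*y + z^2*(-14*y - 4) + 4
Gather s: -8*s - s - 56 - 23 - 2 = -9*s - 81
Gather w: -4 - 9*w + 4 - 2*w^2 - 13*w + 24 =-2*w^2 - 22*w + 24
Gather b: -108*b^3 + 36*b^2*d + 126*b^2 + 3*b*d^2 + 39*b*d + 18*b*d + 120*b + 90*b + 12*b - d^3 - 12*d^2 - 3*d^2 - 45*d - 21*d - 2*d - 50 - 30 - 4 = -108*b^3 + b^2*(36*d + 126) + b*(3*d^2 + 57*d + 222) - d^3 - 15*d^2 - 68*d - 84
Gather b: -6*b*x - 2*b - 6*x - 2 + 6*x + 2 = b*(-6*x - 2)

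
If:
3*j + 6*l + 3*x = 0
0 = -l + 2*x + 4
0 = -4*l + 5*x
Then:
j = 56/3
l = -20/3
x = -16/3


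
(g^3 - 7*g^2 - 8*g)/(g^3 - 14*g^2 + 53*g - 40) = g*(g + 1)/(g^2 - 6*g + 5)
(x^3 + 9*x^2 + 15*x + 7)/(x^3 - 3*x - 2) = (x + 7)/(x - 2)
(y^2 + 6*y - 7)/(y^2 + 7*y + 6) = (y^2 + 6*y - 7)/(y^2 + 7*y + 6)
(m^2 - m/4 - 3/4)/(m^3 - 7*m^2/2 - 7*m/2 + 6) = (4*m + 3)/(2*(2*m^2 - 5*m - 12))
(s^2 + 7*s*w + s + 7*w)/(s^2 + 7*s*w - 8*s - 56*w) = (s + 1)/(s - 8)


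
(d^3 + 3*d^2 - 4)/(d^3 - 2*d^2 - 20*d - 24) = (d - 1)/(d - 6)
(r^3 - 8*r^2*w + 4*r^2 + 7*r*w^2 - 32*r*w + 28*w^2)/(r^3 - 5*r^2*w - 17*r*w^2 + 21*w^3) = (r + 4)/(r + 3*w)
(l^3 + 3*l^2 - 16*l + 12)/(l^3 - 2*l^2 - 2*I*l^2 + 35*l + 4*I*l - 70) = (l^2 + 5*l - 6)/(l^2 - 2*I*l + 35)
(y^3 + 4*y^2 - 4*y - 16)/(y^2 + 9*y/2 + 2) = 2*(y^2 - 4)/(2*y + 1)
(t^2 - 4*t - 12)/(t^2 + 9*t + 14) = (t - 6)/(t + 7)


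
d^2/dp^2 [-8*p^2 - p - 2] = -16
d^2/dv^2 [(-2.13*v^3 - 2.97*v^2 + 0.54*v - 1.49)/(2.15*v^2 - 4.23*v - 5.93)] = (2.8421709430404e-14*v^5 - 2.8421709430404e-14*v^4 - 179.565654*v^3 - 589.093482*v^2 - 326.794212*v - 327.28447)/(9.938375*v^6 - 58.659525*v^5 + 33.17493*v^4 + 247.895343*v^3 - 91.5010860000001*v^2 - 446.242581*v - 208.527857)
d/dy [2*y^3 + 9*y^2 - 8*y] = 6*y^2 + 18*y - 8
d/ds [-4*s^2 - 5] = -8*s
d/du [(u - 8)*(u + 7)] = 2*u - 1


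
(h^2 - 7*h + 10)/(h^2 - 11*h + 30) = (h - 2)/(h - 6)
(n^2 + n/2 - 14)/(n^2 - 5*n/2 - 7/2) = (n + 4)/(n + 1)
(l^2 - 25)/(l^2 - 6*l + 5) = (l + 5)/(l - 1)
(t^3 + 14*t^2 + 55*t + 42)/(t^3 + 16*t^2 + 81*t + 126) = (t + 1)/(t + 3)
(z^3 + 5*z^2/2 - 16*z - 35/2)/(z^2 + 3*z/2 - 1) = (2*z^3 + 5*z^2 - 32*z - 35)/(2*z^2 + 3*z - 2)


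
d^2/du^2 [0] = 0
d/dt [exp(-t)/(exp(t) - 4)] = 2*(2 - exp(t))*exp(-t)/(exp(2*t) - 8*exp(t) + 16)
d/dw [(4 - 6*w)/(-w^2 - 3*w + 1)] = 2*(-3*w^2 + 4*w + 3)/(w^4 + 6*w^3 + 7*w^2 - 6*w + 1)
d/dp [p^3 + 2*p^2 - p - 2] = 3*p^2 + 4*p - 1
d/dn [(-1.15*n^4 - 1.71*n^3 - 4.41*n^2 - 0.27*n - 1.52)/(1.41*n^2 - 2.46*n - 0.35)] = (-3.243*n^5 + 6.0759*n^4 + 10.0232*n^3 + 13.0248*n^2 + 7.3734*n - 3.6447)/(1.9881*n^4 - 6.9372*n^3 + 5.0646*n^2 + 1.722*n + 0.1225)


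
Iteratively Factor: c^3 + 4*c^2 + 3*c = (c + 3)*(c^2 + c) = c*(c + 3)*(c + 1)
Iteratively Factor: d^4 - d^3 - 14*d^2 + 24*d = (d - 2)*(d^3 + d^2 - 12*d) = (d - 2)*(d + 4)*(d^2 - 3*d) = (d - 3)*(d - 2)*(d + 4)*(d)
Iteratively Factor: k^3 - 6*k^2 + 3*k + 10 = (k - 2)*(k^2 - 4*k - 5) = (k - 2)*(k + 1)*(k - 5)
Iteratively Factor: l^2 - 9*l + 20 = (l - 5)*(l - 4)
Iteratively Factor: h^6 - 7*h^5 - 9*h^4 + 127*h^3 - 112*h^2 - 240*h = (h)*(h^5 - 7*h^4 - 9*h^3 + 127*h^2 - 112*h - 240) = h*(h - 4)*(h^4 - 3*h^3 - 21*h^2 + 43*h + 60) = h*(h - 4)*(h - 3)*(h^3 - 21*h - 20) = h*(h - 5)*(h - 4)*(h - 3)*(h^2 + 5*h + 4) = h*(h - 5)*(h - 4)*(h - 3)*(h + 1)*(h + 4)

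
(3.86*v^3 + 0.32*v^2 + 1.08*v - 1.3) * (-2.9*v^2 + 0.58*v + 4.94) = -11.194*v^5 + 1.3108*v^4 + 16.122*v^3 + 5.9772*v^2 + 4.5812*v - 6.422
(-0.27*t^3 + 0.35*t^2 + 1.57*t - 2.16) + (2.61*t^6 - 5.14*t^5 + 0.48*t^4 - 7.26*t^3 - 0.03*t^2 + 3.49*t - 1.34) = 2.61*t^6 - 5.14*t^5 + 0.48*t^4 - 7.53*t^3 + 0.32*t^2 + 5.06*t - 3.5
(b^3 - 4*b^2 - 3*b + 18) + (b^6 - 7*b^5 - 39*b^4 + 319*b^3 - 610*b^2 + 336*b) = b^6 - 7*b^5 - 39*b^4 + 320*b^3 - 614*b^2 + 333*b + 18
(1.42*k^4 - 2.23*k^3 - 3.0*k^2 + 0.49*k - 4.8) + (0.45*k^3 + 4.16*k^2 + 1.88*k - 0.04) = 1.42*k^4 - 1.78*k^3 + 1.16*k^2 + 2.37*k - 4.84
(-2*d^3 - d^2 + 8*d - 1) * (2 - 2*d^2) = 4*d^5 + 2*d^4 - 20*d^3 + 16*d - 2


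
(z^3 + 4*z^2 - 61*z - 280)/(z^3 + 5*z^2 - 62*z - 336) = (z + 5)/(z + 6)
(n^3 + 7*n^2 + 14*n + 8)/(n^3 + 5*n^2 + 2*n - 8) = (n + 1)/(n - 1)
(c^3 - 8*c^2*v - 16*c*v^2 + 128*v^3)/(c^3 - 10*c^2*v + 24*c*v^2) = (-c^2 + 4*c*v + 32*v^2)/(c*(-c + 6*v))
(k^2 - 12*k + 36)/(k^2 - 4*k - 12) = (k - 6)/(k + 2)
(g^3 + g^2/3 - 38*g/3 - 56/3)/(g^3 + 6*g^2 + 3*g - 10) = (3*g^2 - 5*g - 28)/(3*(g^2 + 4*g - 5))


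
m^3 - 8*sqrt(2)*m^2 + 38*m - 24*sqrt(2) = (m - 4*sqrt(2))*(m - 3*sqrt(2))*(m - sqrt(2))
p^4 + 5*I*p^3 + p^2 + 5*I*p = p*(p - I)*(p + I)*(p + 5*I)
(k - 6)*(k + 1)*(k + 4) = k^3 - k^2 - 26*k - 24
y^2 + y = y*(y + 1)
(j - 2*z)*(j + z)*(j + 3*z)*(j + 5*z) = j^4 + 7*j^3*z + 5*j^2*z^2 - 31*j*z^3 - 30*z^4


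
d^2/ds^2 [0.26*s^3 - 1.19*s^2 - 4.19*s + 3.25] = 1.56*s - 2.38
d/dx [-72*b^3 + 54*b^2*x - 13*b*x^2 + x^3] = 54*b^2 - 26*b*x + 3*x^2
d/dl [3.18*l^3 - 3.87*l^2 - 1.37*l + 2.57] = 9.54*l^2 - 7.74*l - 1.37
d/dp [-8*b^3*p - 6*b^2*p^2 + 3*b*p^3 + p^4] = -8*b^3 - 12*b^2*p + 9*b*p^2 + 4*p^3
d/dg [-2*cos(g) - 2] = 2*sin(g)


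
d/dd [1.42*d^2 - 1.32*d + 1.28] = 2.84*d - 1.32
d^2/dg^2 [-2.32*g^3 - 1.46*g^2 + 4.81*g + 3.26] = -13.92*g - 2.92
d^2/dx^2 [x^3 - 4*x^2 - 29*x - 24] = 6*x - 8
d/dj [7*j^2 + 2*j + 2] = 14*j + 2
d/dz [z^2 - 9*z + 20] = 2*z - 9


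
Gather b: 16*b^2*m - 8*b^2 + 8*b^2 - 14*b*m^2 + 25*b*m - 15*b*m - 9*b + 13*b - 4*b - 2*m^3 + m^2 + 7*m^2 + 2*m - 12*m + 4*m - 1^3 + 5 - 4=16*b^2*m + b*(-14*m^2 + 10*m) - 2*m^3 + 8*m^2 - 6*m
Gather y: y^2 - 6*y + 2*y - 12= y^2 - 4*y - 12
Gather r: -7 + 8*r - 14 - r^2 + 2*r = -r^2 + 10*r - 21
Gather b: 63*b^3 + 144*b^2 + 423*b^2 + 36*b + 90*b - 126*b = 63*b^3 + 567*b^2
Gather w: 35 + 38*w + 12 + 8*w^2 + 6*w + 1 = 8*w^2 + 44*w + 48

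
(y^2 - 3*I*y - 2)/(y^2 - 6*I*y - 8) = (y - I)/(y - 4*I)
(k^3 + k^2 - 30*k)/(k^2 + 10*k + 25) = k*(k^2 + k - 30)/(k^2 + 10*k + 25)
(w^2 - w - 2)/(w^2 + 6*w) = (w^2 - w - 2)/(w*(w + 6))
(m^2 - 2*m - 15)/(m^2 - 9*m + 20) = (m + 3)/(m - 4)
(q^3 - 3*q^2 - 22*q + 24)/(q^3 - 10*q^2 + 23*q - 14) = (q^2 - 2*q - 24)/(q^2 - 9*q + 14)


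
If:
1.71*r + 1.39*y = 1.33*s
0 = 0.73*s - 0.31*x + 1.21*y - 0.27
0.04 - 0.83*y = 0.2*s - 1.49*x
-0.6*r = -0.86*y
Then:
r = 0.12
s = 0.25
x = 0.05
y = 0.09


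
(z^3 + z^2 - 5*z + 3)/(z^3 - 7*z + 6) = (z - 1)/(z - 2)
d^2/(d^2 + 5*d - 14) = d^2/(d^2 + 5*d - 14)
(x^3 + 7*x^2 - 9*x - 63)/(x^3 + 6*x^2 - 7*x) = (x^2 - 9)/(x*(x - 1))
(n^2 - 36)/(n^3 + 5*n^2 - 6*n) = (n - 6)/(n*(n - 1))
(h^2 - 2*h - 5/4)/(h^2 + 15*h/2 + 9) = (4*h^2 - 8*h - 5)/(2*(2*h^2 + 15*h + 18))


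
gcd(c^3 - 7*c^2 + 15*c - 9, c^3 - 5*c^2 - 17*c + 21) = c - 1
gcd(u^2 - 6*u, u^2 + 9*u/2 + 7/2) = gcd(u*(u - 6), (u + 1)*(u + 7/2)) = 1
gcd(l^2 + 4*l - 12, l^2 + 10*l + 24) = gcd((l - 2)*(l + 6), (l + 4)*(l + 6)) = l + 6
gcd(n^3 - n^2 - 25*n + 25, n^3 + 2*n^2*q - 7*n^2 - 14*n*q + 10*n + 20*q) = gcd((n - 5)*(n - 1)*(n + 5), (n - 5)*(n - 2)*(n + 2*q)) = n - 5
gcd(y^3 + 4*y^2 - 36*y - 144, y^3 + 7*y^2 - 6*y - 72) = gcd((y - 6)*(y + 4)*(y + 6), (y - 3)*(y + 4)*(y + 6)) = y^2 + 10*y + 24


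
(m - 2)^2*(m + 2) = m^3 - 2*m^2 - 4*m + 8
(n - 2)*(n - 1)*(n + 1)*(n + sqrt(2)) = n^4 - 2*n^3 + sqrt(2)*n^3 - 2*sqrt(2)*n^2 - n^2 - sqrt(2)*n + 2*n + 2*sqrt(2)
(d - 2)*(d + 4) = d^2 + 2*d - 8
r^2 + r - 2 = (r - 1)*(r + 2)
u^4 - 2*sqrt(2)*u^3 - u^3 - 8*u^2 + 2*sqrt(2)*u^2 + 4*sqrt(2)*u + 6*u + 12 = (u - 2)*(u + 1)*(u - 3*sqrt(2))*(u + sqrt(2))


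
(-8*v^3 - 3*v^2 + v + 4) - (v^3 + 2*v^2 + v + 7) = -9*v^3 - 5*v^2 - 3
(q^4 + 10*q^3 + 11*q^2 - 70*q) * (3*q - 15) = 3*q^5 + 15*q^4 - 117*q^3 - 375*q^2 + 1050*q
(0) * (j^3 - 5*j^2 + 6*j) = 0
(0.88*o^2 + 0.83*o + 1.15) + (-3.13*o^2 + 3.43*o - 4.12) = -2.25*o^2 + 4.26*o - 2.97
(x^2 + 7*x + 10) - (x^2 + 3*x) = 4*x + 10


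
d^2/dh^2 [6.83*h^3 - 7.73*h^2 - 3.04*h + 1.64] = 40.98*h - 15.46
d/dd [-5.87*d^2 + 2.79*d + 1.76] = 2.79 - 11.74*d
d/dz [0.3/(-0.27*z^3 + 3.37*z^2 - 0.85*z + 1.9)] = (0.243*z^2 - 2.022*z + 0.255)/(0.27*z^3 - 3.37*z^2 + 0.85*z - 1.9)^2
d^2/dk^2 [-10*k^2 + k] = -20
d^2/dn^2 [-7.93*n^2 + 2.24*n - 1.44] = -15.8600000000000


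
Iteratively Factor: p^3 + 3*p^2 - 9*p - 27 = (p + 3)*(p^2 - 9) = (p - 3)*(p + 3)*(p + 3)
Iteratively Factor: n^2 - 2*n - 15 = (n + 3)*(n - 5)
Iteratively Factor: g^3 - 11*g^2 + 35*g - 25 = (g - 1)*(g^2 - 10*g + 25) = (g - 5)*(g - 1)*(g - 5)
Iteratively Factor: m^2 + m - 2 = (m + 2)*(m - 1)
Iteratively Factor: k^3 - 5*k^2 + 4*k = (k - 1)*(k^2 - 4*k) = (k - 4)*(k - 1)*(k)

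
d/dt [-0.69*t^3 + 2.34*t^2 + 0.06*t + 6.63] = -2.07*t^2 + 4.68*t + 0.06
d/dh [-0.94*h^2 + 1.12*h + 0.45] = 1.12 - 1.88*h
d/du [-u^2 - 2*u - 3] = -2*u - 2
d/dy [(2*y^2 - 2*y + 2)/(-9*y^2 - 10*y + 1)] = 2*(-19*y^2 + 20*y + 9)/(81*y^4 + 180*y^3 + 82*y^2 - 20*y + 1)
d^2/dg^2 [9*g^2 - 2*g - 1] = 18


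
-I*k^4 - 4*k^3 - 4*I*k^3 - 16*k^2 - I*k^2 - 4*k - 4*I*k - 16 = (k + 4)*(k - 4*I)*(k - I)*(-I*k + 1)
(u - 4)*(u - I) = u^2 - 4*u - I*u + 4*I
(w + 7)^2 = w^2 + 14*w + 49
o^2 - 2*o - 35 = (o - 7)*(o + 5)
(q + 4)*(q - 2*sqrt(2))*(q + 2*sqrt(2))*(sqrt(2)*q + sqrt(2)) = sqrt(2)*q^4 + 5*sqrt(2)*q^3 - 4*sqrt(2)*q^2 - 40*sqrt(2)*q - 32*sqrt(2)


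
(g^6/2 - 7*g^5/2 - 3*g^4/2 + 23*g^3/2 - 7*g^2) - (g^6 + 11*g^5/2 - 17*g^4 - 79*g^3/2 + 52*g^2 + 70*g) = -g^6/2 - 9*g^5 + 31*g^4/2 + 51*g^3 - 59*g^2 - 70*g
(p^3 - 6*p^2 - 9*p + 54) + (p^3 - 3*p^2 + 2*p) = 2*p^3 - 9*p^2 - 7*p + 54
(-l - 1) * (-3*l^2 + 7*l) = 3*l^3 - 4*l^2 - 7*l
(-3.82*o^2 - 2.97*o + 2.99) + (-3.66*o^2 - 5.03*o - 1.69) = -7.48*o^2 - 8.0*o + 1.3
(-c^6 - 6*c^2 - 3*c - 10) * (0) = 0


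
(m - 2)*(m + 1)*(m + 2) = m^3 + m^2 - 4*m - 4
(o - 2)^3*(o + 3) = o^4 - 3*o^3 - 6*o^2 + 28*o - 24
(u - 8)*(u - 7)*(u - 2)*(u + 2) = u^4 - 15*u^3 + 52*u^2 + 60*u - 224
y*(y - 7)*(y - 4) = y^3 - 11*y^2 + 28*y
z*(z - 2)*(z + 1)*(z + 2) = z^4 + z^3 - 4*z^2 - 4*z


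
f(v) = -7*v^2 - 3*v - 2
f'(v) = -14*v - 3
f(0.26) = -3.25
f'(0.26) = -6.64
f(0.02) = -2.06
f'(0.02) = -3.28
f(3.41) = -93.63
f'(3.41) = -50.74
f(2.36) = -48.07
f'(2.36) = -36.04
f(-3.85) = -94.21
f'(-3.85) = 50.90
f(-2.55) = -39.87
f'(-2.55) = 32.70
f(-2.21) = -29.56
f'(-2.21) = 27.94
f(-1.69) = -16.92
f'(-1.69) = 20.66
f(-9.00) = -542.00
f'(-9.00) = 123.00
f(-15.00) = -1532.00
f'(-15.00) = 207.00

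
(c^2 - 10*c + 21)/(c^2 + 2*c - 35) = (c^2 - 10*c + 21)/(c^2 + 2*c - 35)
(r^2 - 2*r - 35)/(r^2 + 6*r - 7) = (r^2 - 2*r - 35)/(r^2 + 6*r - 7)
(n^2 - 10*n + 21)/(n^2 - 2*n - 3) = (n - 7)/(n + 1)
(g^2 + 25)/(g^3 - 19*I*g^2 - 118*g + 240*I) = (g + 5*I)/(g^2 - 14*I*g - 48)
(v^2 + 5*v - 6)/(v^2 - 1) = (v + 6)/(v + 1)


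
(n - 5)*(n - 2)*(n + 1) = n^3 - 6*n^2 + 3*n + 10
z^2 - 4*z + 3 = (z - 3)*(z - 1)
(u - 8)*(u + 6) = u^2 - 2*u - 48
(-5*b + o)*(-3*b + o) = 15*b^2 - 8*b*o + o^2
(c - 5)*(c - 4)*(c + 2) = c^3 - 7*c^2 + 2*c + 40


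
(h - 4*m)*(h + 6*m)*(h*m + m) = h^3*m + 2*h^2*m^2 + h^2*m - 24*h*m^3 + 2*h*m^2 - 24*m^3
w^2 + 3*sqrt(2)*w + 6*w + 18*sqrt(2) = (w + 6)*(w + 3*sqrt(2))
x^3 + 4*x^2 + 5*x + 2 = (x + 1)^2*(x + 2)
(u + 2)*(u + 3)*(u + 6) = u^3 + 11*u^2 + 36*u + 36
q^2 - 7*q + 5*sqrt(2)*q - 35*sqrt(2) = (q - 7)*(q + 5*sqrt(2))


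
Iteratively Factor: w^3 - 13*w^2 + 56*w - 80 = (w - 4)*(w^2 - 9*w + 20) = (w - 4)^2*(w - 5)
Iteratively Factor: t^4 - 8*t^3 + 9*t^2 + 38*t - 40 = (t - 1)*(t^3 - 7*t^2 + 2*t + 40) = (t - 5)*(t - 1)*(t^2 - 2*t - 8) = (t - 5)*(t - 4)*(t - 1)*(t + 2)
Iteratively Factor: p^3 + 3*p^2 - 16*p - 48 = (p + 3)*(p^2 - 16) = (p - 4)*(p + 3)*(p + 4)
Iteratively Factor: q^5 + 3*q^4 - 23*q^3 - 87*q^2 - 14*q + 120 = (q - 1)*(q^4 + 4*q^3 - 19*q^2 - 106*q - 120) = (q - 5)*(q - 1)*(q^3 + 9*q^2 + 26*q + 24) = (q - 5)*(q - 1)*(q + 2)*(q^2 + 7*q + 12) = (q - 5)*(q - 1)*(q + 2)*(q + 3)*(q + 4)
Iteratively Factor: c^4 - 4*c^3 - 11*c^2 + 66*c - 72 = (c - 2)*(c^3 - 2*c^2 - 15*c + 36) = (c - 3)*(c - 2)*(c^2 + c - 12) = (c - 3)^2*(c - 2)*(c + 4)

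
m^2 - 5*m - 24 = (m - 8)*(m + 3)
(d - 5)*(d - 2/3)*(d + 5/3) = d^3 - 4*d^2 - 55*d/9 + 50/9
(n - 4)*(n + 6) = n^2 + 2*n - 24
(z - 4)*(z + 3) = z^2 - z - 12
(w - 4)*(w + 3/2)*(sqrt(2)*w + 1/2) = sqrt(2)*w^3 - 5*sqrt(2)*w^2/2 + w^2/2 - 6*sqrt(2)*w - 5*w/4 - 3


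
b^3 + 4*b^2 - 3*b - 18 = (b - 2)*(b + 3)^2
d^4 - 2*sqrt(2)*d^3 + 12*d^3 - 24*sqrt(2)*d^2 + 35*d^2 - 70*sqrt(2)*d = d*(d + 5)*(d + 7)*(d - 2*sqrt(2))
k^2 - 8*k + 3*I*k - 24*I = (k - 8)*(k + 3*I)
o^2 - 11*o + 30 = (o - 6)*(o - 5)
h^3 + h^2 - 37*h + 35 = (h - 5)*(h - 1)*(h + 7)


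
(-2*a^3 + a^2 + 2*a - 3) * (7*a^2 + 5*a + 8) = -14*a^5 - 3*a^4 + 3*a^3 - 3*a^2 + a - 24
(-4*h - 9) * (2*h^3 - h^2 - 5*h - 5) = -8*h^4 - 14*h^3 + 29*h^2 + 65*h + 45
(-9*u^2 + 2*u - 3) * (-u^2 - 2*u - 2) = 9*u^4 + 16*u^3 + 17*u^2 + 2*u + 6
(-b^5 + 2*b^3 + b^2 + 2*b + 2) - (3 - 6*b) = -b^5 + 2*b^3 + b^2 + 8*b - 1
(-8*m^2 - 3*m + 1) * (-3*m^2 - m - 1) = 24*m^4 + 17*m^3 + 8*m^2 + 2*m - 1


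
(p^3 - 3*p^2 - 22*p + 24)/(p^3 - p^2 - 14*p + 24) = (p^2 - 7*p + 6)/(p^2 - 5*p + 6)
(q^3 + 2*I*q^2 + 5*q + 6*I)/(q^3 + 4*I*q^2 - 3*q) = (q - 2*I)/q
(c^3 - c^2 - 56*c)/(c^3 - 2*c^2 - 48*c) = (c + 7)/(c + 6)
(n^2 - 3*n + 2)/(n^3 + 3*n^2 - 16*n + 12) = 1/(n + 6)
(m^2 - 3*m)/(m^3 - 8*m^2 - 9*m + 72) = m/(m^2 - 5*m - 24)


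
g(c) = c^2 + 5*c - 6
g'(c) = 2*c + 5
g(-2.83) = -12.14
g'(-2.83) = -0.66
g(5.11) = 45.66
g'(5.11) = 15.22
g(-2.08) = -12.07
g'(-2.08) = 0.84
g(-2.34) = -12.22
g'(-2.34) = 0.32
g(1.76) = 5.90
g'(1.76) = 8.52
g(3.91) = 28.84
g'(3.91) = 12.82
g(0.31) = -4.35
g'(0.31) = 5.62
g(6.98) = 77.62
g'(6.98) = 18.96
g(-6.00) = 0.00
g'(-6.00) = -7.00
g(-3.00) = -12.00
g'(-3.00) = -1.00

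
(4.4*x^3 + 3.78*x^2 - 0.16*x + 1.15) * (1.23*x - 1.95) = 5.412*x^4 - 3.9306*x^3 - 7.5678*x^2 + 1.7265*x - 2.2425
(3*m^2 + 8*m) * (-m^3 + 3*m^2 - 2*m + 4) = -3*m^5 + m^4 + 18*m^3 - 4*m^2 + 32*m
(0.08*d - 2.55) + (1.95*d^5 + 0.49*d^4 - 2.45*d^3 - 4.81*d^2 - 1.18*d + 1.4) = 1.95*d^5 + 0.49*d^4 - 2.45*d^3 - 4.81*d^2 - 1.1*d - 1.15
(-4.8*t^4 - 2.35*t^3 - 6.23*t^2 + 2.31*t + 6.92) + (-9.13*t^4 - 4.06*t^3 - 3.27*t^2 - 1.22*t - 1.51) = -13.93*t^4 - 6.41*t^3 - 9.5*t^2 + 1.09*t + 5.41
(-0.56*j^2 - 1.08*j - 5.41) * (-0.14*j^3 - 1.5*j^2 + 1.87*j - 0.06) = 0.0784*j^5 + 0.9912*j^4 + 1.3302*j^3 + 6.129*j^2 - 10.0519*j + 0.3246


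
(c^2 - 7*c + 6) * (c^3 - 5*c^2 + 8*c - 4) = c^5 - 12*c^4 + 49*c^3 - 90*c^2 + 76*c - 24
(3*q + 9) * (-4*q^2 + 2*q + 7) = -12*q^3 - 30*q^2 + 39*q + 63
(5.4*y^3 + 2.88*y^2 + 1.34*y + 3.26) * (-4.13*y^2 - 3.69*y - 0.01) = -22.302*y^5 - 31.8204*y^4 - 16.2154*y^3 - 18.4372*y^2 - 12.0428*y - 0.0326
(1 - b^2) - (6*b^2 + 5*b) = -7*b^2 - 5*b + 1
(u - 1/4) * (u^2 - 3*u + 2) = u^3 - 13*u^2/4 + 11*u/4 - 1/2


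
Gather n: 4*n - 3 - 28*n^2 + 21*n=-28*n^2 + 25*n - 3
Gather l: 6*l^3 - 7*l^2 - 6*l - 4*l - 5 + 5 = 6*l^3 - 7*l^2 - 10*l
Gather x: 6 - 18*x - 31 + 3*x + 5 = -15*x - 20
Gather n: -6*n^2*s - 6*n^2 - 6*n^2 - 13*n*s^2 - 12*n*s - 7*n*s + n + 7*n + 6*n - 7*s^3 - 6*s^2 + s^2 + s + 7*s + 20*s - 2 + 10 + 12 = n^2*(-6*s - 12) + n*(-13*s^2 - 19*s + 14) - 7*s^3 - 5*s^2 + 28*s + 20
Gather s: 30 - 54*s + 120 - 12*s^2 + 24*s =-12*s^2 - 30*s + 150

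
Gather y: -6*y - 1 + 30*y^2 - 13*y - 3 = 30*y^2 - 19*y - 4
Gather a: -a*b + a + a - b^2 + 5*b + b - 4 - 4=a*(2 - b) - b^2 + 6*b - 8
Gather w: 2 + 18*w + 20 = 18*w + 22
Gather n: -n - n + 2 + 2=4 - 2*n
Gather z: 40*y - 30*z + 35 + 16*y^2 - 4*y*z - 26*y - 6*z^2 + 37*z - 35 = 16*y^2 + 14*y - 6*z^2 + z*(7 - 4*y)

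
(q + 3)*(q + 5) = q^2 + 8*q + 15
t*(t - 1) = t^2 - t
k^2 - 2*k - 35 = (k - 7)*(k + 5)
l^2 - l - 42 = (l - 7)*(l + 6)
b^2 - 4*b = b*(b - 4)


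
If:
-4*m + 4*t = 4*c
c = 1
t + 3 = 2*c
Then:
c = 1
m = -2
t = -1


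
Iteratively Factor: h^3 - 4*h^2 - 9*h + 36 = (h + 3)*(h^2 - 7*h + 12) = (h - 4)*(h + 3)*(h - 3)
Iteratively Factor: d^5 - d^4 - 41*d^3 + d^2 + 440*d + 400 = (d - 5)*(d^4 + 4*d^3 - 21*d^2 - 104*d - 80) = (d - 5)*(d + 1)*(d^3 + 3*d^2 - 24*d - 80) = (d - 5)*(d + 1)*(d + 4)*(d^2 - d - 20) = (d - 5)^2*(d + 1)*(d + 4)*(d + 4)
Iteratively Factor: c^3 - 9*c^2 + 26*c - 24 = (c - 4)*(c^2 - 5*c + 6) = (c - 4)*(c - 3)*(c - 2)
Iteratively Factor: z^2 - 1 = (z + 1)*(z - 1)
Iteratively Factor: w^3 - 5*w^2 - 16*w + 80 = (w + 4)*(w^2 - 9*w + 20) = (w - 5)*(w + 4)*(w - 4)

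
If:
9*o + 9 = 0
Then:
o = -1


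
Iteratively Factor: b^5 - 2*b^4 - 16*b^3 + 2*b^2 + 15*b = (b - 5)*(b^4 + 3*b^3 - b^2 - 3*b) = (b - 5)*(b - 1)*(b^3 + 4*b^2 + 3*b) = b*(b - 5)*(b - 1)*(b^2 + 4*b + 3) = b*(b - 5)*(b - 1)*(b + 3)*(b + 1)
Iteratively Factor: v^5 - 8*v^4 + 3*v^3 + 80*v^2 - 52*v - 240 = (v + 2)*(v^4 - 10*v^3 + 23*v^2 + 34*v - 120) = (v - 3)*(v + 2)*(v^3 - 7*v^2 + 2*v + 40) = (v - 3)*(v + 2)^2*(v^2 - 9*v + 20) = (v - 5)*(v - 3)*(v + 2)^2*(v - 4)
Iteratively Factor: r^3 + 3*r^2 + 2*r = (r + 2)*(r^2 + r) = r*(r + 2)*(r + 1)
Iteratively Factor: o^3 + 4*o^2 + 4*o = (o + 2)*(o^2 + 2*o) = (o + 2)^2*(o)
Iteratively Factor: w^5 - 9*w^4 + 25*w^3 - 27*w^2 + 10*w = (w)*(w^4 - 9*w^3 + 25*w^2 - 27*w + 10) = w*(w - 1)*(w^3 - 8*w^2 + 17*w - 10) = w*(w - 5)*(w - 1)*(w^2 - 3*w + 2) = w*(w - 5)*(w - 2)*(w - 1)*(w - 1)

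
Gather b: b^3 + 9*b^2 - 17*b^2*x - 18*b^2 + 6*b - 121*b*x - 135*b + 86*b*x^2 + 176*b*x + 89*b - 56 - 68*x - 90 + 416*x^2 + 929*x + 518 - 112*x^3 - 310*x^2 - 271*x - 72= b^3 + b^2*(-17*x - 9) + b*(86*x^2 + 55*x - 40) - 112*x^3 + 106*x^2 + 590*x + 300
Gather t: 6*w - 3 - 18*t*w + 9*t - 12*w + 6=t*(9 - 18*w) - 6*w + 3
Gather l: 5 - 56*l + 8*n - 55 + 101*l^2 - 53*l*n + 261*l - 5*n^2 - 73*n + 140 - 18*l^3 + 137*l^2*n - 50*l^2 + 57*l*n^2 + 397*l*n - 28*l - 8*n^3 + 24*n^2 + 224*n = -18*l^3 + l^2*(137*n + 51) + l*(57*n^2 + 344*n + 177) - 8*n^3 + 19*n^2 + 159*n + 90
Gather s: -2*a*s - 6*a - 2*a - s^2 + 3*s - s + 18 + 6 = -8*a - s^2 + s*(2 - 2*a) + 24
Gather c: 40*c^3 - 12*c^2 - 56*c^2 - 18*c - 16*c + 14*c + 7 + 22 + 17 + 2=40*c^3 - 68*c^2 - 20*c + 48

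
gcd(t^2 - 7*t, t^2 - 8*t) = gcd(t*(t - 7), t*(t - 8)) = t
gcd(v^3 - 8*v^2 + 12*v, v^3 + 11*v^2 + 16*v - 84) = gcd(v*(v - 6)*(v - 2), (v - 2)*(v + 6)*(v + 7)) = v - 2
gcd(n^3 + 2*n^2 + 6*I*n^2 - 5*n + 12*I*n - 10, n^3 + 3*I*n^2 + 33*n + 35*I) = n + I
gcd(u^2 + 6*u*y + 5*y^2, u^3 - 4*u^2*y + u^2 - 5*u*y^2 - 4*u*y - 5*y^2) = u + y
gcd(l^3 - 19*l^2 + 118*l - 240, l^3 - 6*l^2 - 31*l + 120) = l - 8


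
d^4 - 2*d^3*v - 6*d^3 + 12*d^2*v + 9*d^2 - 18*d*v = d*(d - 3)^2*(d - 2*v)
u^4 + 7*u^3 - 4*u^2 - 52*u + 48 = (u - 2)*(u - 1)*(u + 4)*(u + 6)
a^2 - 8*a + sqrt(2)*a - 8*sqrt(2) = (a - 8)*(a + sqrt(2))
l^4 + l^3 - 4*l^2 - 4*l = l*(l - 2)*(l + 1)*(l + 2)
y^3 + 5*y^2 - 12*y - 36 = (y - 3)*(y + 2)*(y + 6)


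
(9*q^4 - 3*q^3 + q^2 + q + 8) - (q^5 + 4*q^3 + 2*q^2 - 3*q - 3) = -q^5 + 9*q^4 - 7*q^3 - q^2 + 4*q + 11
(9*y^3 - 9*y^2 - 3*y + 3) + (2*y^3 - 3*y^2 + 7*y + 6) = 11*y^3 - 12*y^2 + 4*y + 9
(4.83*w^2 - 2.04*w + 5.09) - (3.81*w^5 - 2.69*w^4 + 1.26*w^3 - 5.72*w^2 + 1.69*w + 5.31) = -3.81*w^5 + 2.69*w^4 - 1.26*w^3 + 10.55*w^2 - 3.73*w - 0.22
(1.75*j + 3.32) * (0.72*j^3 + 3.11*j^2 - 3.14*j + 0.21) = 1.26*j^4 + 7.8329*j^3 + 4.8302*j^2 - 10.0573*j + 0.6972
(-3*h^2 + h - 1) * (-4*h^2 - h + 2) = 12*h^4 - h^3 - 3*h^2 + 3*h - 2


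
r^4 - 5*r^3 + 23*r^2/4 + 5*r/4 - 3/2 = (r - 3)*(r - 2)*(r - 1/2)*(r + 1/2)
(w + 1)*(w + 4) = w^2 + 5*w + 4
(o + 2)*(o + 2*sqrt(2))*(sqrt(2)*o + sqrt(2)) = sqrt(2)*o^3 + 4*o^2 + 3*sqrt(2)*o^2 + 2*sqrt(2)*o + 12*o + 8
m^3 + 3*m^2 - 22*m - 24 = (m - 4)*(m + 1)*(m + 6)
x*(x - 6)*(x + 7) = x^3 + x^2 - 42*x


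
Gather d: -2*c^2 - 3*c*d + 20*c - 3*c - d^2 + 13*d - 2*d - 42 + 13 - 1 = -2*c^2 + 17*c - d^2 + d*(11 - 3*c) - 30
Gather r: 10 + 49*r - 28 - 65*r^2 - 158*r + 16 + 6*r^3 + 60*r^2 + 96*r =6*r^3 - 5*r^2 - 13*r - 2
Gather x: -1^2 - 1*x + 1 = -x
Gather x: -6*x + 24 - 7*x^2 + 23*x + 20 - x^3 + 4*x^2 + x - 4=-x^3 - 3*x^2 + 18*x + 40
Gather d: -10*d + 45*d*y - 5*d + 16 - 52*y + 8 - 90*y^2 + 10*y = d*(45*y - 15) - 90*y^2 - 42*y + 24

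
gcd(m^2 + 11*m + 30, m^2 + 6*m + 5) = m + 5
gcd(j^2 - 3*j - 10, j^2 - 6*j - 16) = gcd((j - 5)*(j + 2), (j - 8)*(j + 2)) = j + 2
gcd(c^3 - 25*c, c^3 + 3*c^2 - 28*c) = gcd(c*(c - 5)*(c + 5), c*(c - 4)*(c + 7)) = c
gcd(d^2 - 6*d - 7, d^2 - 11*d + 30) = 1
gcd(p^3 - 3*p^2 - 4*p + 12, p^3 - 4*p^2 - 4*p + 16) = p^2 - 4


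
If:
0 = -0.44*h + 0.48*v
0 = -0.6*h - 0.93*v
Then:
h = 0.00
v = 0.00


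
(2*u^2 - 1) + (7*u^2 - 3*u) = 9*u^2 - 3*u - 1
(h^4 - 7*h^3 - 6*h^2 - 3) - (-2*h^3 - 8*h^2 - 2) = h^4 - 5*h^3 + 2*h^2 - 1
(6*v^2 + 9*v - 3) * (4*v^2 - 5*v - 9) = 24*v^4 + 6*v^3 - 111*v^2 - 66*v + 27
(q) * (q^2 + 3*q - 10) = q^3 + 3*q^2 - 10*q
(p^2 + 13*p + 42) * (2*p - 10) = 2*p^3 + 16*p^2 - 46*p - 420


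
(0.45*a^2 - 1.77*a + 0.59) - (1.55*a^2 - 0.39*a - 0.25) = -1.1*a^2 - 1.38*a + 0.84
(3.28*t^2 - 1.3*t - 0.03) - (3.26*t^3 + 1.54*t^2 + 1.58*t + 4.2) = -3.26*t^3 + 1.74*t^2 - 2.88*t - 4.23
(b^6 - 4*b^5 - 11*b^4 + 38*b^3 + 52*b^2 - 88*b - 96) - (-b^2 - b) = b^6 - 4*b^5 - 11*b^4 + 38*b^3 + 53*b^2 - 87*b - 96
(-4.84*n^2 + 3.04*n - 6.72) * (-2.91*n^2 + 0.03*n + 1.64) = 14.0844*n^4 - 8.9916*n^3 + 11.7088*n^2 + 4.784*n - 11.0208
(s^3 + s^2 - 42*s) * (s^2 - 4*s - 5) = s^5 - 3*s^4 - 51*s^3 + 163*s^2 + 210*s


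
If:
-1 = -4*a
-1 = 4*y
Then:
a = 1/4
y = -1/4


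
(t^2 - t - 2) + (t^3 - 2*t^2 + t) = t^3 - t^2 - 2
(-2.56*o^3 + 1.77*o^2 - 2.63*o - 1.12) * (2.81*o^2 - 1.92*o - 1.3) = -7.1936*o^5 + 9.8889*o^4 - 7.4607*o^3 - 0.3986*o^2 + 5.5694*o + 1.456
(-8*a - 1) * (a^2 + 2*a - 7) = -8*a^3 - 17*a^2 + 54*a + 7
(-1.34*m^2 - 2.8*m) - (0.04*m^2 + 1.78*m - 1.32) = -1.38*m^2 - 4.58*m + 1.32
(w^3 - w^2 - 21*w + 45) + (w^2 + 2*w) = w^3 - 19*w + 45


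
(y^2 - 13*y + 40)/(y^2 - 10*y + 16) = (y - 5)/(y - 2)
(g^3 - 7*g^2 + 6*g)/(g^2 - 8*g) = (g^2 - 7*g + 6)/(g - 8)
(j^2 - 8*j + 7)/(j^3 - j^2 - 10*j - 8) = (-j^2 + 8*j - 7)/(-j^3 + j^2 + 10*j + 8)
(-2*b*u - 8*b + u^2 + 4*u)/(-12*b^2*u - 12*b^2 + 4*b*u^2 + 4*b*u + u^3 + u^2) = (u + 4)/(6*b*u + 6*b + u^2 + u)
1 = 1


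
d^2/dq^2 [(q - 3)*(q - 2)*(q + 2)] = 6*q - 6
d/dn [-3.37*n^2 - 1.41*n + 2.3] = -6.74*n - 1.41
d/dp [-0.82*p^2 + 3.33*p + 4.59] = 3.33 - 1.64*p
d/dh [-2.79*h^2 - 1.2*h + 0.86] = -5.58*h - 1.2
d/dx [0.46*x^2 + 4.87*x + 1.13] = 0.92*x + 4.87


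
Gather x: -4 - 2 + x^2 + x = x^2 + x - 6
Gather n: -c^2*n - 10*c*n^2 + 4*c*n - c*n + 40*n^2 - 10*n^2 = n^2*(30 - 10*c) + n*(-c^2 + 3*c)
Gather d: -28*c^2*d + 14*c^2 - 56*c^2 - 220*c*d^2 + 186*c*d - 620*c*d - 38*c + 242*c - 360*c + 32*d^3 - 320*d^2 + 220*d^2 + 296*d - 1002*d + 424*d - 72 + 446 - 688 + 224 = -42*c^2 - 156*c + 32*d^3 + d^2*(-220*c - 100) + d*(-28*c^2 - 434*c - 282) - 90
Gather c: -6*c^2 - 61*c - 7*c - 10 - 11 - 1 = -6*c^2 - 68*c - 22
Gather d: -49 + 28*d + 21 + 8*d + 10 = 36*d - 18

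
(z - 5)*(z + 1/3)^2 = z^3 - 13*z^2/3 - 29*z/9 - 5/9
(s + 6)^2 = s^2 + 12*s + 36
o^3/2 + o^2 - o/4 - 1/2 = (o/2 + 1)*(o - sqrt(2)/2)*(o + sqrt(2)/2)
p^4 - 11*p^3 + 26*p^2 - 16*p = p*(p - 8)*(p - 2)*(p - 1)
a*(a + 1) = a^2 + a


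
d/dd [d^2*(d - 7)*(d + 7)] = 4*d^3 - 98*d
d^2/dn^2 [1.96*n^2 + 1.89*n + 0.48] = 3.92000000000000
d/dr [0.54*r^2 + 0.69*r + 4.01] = 1.08*r + 0.69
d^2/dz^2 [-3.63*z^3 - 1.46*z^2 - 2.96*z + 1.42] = -21.78*z - 2.92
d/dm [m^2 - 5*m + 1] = 2*m - 5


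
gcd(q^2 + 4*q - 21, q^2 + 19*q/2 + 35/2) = q + 7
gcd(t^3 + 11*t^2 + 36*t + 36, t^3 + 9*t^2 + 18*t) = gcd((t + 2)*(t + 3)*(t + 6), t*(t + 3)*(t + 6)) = t^2 + 9*t + 18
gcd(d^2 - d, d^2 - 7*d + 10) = 1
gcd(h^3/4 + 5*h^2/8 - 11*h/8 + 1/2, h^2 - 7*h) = 1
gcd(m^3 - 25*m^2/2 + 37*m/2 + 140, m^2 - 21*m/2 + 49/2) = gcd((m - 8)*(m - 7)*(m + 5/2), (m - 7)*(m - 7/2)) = m - 7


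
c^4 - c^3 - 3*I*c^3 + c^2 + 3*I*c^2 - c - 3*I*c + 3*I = (c - 1)*(c - 3*I)*(c - I)*(c + I)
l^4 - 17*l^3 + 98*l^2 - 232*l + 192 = (l - 8)*(l - 4)*(l - 3)*(l - 2)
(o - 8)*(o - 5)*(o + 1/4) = o^3 - 51*o^2/4 + 147*o/4 + 10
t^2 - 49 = (t - 7)*(t + 7)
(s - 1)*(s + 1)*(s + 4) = s^3 + 4*s^2 - s - 4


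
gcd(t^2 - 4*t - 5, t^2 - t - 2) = t + 1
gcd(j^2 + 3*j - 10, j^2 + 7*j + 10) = j + 5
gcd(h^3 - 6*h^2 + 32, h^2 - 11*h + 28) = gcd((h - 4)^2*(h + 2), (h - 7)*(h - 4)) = h - 4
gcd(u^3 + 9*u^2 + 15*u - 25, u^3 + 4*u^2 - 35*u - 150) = u^2 + 10*u + 25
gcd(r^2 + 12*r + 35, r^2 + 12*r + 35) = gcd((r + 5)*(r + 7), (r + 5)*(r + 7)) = r^2 + 12*r + 35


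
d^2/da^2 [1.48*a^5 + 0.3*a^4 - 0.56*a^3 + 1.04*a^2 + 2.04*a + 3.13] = 29.6*a^3 + 3.6*a^2 - 3.36*a + 2.08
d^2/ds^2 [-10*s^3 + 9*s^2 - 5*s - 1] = 18 - 60*s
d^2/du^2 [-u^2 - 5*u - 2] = -2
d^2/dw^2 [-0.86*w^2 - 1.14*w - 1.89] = -1.72000000000000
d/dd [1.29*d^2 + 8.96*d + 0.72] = 2.58*d + 8.96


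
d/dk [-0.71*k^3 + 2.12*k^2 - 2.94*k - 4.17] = -2.13*k^2 + 4.24*k - 2.94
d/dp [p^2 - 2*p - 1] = 2*p - 2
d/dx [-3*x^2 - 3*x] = -6*x - 3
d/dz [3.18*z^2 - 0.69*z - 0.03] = 6.36*z - 0.69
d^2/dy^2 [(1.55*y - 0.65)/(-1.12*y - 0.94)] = (4.44089209850063e-16*y + 4.8944)/(1.12*y + 0.94)^3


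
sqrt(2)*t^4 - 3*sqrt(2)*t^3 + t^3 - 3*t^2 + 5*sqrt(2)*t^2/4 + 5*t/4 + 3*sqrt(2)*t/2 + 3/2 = (t - 2)*(t - 3/2)*(t + sqrt(2)/2)*(sqrt(2)*t + sqrt(2)/2)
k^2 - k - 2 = (k - 2)*(k + 1)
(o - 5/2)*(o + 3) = o^2 + o/2 - 15/2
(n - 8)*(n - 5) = n^2 - 13*n + 40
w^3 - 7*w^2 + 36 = (w - 6)*(w - 3)*(w + 2)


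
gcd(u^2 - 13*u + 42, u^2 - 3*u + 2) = 1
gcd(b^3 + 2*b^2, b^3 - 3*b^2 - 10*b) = b^2 + 2*b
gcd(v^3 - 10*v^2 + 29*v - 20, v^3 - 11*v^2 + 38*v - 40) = v^2 - 9*v + 20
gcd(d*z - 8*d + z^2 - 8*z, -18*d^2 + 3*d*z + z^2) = 1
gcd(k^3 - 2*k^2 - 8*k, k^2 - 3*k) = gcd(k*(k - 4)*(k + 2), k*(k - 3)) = k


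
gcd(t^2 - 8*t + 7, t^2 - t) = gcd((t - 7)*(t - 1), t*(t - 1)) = t - 1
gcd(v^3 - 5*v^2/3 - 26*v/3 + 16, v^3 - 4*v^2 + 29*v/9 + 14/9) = v - 2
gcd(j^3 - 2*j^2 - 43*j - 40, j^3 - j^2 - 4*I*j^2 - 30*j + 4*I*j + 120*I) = j + 5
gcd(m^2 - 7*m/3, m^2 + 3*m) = m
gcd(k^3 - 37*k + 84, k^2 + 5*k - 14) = k + 7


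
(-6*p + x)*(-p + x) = 6*p^2 - 7*p*x + x^2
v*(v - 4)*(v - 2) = v^3 - 6*v^2 + 8*v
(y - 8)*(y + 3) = y^2 - 5*y - 24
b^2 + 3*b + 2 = (b + 1)*(b + 2)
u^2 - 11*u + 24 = (u - 8)*(u - 3)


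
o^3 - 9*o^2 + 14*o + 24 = (o - 6)*(o - 4)*(o + 1)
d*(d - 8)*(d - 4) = d^3 - 12*d^2 + 32*d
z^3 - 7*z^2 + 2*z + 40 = (z - 5)*(z - 4)*(z + 2)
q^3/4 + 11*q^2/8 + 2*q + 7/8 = (q/4 + 1/4)*(q + 1)*(q + 7/2)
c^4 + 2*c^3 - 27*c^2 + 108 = (c - 3)^2*(c + 2)*(c + 6)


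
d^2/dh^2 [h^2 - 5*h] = 2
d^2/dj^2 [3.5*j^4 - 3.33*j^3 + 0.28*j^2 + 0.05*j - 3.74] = 42.0*j^2 - 19.98*j + 0.56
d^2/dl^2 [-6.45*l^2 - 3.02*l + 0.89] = -12.9000000000000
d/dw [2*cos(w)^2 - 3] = -2*sin(2*w)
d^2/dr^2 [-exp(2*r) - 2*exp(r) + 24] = (-4*exp(r) - 2)*exp(r)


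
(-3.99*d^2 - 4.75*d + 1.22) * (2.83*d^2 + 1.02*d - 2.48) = -11.2917*d^4 - 17.5123*d^3 + 8.5028*d^2 + 13.0244*d - 3.0256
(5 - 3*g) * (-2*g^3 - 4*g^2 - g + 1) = 6*g^4 + 2*g^3 - 17*g^2 - 8*g + 5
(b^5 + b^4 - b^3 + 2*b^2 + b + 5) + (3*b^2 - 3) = b^5 + b^4 - b^3 + 5*b^2 + b + 2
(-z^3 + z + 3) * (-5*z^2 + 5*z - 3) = 5*z^5 - 5*z^4 - 2*z^3 - 10*z^2 + 12*z - 9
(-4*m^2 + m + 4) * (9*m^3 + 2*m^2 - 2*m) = -36*m^5 + m^4 + 46*m^3 + 6*m^2 - 8*m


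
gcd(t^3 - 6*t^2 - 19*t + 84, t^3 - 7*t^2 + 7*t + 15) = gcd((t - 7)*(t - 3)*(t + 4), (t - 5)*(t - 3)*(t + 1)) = t - 3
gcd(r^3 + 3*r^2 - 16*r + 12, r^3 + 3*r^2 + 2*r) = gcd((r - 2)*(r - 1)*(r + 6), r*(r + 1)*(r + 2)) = 1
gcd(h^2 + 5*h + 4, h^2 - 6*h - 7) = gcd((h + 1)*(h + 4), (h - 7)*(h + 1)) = h + 1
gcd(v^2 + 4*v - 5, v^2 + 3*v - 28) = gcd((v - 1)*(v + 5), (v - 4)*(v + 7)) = 1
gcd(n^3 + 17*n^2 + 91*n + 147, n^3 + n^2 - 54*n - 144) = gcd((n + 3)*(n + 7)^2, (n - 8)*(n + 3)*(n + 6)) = n + 3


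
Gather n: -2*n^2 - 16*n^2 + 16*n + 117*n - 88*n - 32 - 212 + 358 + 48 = -18*n^2 + 45*n + 162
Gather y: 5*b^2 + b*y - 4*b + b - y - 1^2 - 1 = 5*b^2 - 3*b + y*(b - 1) - 2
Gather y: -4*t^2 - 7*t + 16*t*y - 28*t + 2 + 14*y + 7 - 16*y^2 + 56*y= -4*t^2 - 35*t - 16*y^2 + y*(16*t + 70) + 9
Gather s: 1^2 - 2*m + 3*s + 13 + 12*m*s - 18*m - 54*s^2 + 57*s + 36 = -20*m - 54*s^2 + s*(12*m + 60) + 50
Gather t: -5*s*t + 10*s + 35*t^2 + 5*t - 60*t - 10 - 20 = 10*s + 35*t^2 + t*(-5*s - 55) - 30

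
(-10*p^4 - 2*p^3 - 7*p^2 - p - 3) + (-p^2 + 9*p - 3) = -10*p^4 - 2*p^3 - 8*p^2 + 8*p - 6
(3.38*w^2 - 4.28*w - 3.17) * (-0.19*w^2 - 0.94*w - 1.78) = -0.6422*w^4 - 2.364*w^3 - 1.3909*w^2 + 10.5982*w + 5.6426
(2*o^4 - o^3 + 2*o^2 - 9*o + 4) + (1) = 2*o^4 - o^3 + 2*o^2 - 9*o + 5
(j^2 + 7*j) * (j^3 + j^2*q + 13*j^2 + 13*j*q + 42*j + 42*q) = j^5 + j^4*q + 20*j^4 + 20*j^3*q + 133*j^3 + 133*j^2*q + 294*j^2 + 294*j*q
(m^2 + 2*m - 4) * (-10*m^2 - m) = -10*m^4 - 21*m^3 + 38*m^2 + 4*m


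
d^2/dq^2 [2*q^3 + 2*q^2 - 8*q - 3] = 12*q + 4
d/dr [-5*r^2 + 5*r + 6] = 5 - 10*r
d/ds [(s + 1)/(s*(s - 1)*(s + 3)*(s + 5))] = (-3*s^4 - 18*s^3 - 28*s^2 - 14*s + 15)/(s^2*(s^6 + 14*s^5 + 63*s^4 + 68*s^3 - 161*s^2 - 210*s + 225))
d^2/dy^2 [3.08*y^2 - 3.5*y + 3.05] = 6.16000000000000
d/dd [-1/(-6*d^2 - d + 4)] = (-12*d - 1)/(6*d^2 + d - 4)^2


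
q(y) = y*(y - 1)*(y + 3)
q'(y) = y*(y - 1) + y*(y + 3) + (y - 1)*(y + 3) = 3*y^2 + 4*y - 3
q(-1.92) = 6.05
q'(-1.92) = 0.38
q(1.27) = 1.46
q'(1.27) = 6.92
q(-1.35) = 5.23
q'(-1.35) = -2.93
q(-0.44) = 1.62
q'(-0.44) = -4.18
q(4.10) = 90.24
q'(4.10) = 63.83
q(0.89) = -0.38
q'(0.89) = 2.94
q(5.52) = 212.58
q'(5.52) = 110.49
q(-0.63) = 2.43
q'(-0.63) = -4.33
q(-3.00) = 0.00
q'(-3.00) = 12.00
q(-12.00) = -1404.00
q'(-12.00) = 381.00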